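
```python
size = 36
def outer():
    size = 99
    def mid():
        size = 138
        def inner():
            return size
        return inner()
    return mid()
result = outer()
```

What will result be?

Step 1: Three levels of shadowing: global 36, outer 99, mid 138.
Step 2: inner() finds size = 138 in enclosing mid() scope.
Step 3: result = 138

The answer is 138.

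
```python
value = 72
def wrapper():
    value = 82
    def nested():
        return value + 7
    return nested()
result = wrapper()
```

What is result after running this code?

Step 1: wrapper() shadows global value with value = 82.
Step 2: nested() finds value = 82 in enclosing scope, computes 82 + 7 = 89.
Step 3: result = 89

The answer is 89.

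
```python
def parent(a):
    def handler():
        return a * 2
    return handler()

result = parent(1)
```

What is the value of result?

Step 1: parent(1) binds parameter a = 1.
Step 2: handler() accesses a = 1 from enclosing scope.
Step 3: result = 1 * 2 = 2

The answer is 2.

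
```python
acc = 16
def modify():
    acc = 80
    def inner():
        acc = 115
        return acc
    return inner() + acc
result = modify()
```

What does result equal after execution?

Step 1: modify() has local acc = 80. inner() has local acc = 115.
Step 2: inner() returns its local acc = 115.
Step 3: modify() returns 115 + its own acc (80) = 195

The answer is 195.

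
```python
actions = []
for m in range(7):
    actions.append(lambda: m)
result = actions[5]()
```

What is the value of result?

Step 1: The loop creates 7 lambdas, all referencing the same variable m.
Step 2: After the loop, m = 6 (final value).
Step 3: actions[5]() looks up m at call time and finds 6. This is the late binding gotcha. result = 6

The answer is 6.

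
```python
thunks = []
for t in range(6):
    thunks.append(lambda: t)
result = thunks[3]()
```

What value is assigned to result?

Step 1: The loop creates 6 lambdas, all referencing the same variable t.
Step 2: After the loop, t = 5 (final value).
Step 3: thunks[3]() looks up t at call time and finds 5. This is the late binding gotcha. result = 5

The answer is 5.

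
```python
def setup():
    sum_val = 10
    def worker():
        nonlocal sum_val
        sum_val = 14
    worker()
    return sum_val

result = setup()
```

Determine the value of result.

Step 1: setup() sets sum_val = 10.
Step 2: worker() uses nonlocal to reassign sum_val = 14.
Step 3: result = 14

The answer is 14.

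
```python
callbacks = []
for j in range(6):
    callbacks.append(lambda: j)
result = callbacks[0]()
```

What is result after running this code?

Step 1: The loop creates 6 lambdas, all referencing the same variable j.
Step 2: After the loop, j = 5 (final value).
Step 3: callbacks[0]() looks up j at call time and finds 5. This is the late binding gotcha. result = 5

The answer is 5.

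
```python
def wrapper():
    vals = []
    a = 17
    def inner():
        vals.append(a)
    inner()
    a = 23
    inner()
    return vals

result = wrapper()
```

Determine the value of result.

Step 1: a = 17. inner() appends current a to vals.
Step 2: First inner(): appends 17. Then a = 23.
Step 3: Second inner(): appends 23 (closure sees updated a). result = [17, 23]

The answer is [17, 23].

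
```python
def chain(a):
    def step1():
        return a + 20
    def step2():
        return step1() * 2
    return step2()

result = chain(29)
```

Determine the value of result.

Step 1: chain(29) captures a = 29.
Step 2: step2() calls step1() which returns 29 + 20 = 49.
Step 3: step2() returns 49 * 2 = 98

The answer is 98.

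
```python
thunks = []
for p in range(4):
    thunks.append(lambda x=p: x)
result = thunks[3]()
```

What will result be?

Step 1: Default argument x=p captures p's value at each iteration.
Step 2: thunks[3] captured x = 3 when p was 3.
Step 3: result = 3

The answer is 3.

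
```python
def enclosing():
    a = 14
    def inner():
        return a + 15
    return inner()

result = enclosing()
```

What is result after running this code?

Step 1: enclosing() defines a = 14.
Step 2: inner() reads a = 14 from enclosing scope, returns 14 + 15 = 29.
Step 3: result = 29

The answer is 29.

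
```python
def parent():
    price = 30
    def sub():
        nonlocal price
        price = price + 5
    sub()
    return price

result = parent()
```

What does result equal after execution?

Step 1: parent() sets price = 30.
Step 2: sub() uses nonlocal to modify price in parent's scope: price = 30 + 5 = 35.
Step 3: parent() returns the modified price = 35

The answer is 35.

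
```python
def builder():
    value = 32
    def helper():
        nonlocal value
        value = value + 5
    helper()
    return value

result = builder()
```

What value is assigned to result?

Step 1: builder() sets value = 32.
Step 2: helper() uses nonlocal to modify value in builder's scope: value = 32 + 5 = 37.
Step 3: builder() returns the modified value = 37

The answer is 37.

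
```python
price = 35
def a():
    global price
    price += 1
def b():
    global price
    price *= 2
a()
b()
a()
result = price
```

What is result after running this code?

Step 1: price = 35.
Step 2: a(): price = 35 + 1 = 36.
Step 3: b(): price = 36 * 2 = 72.
Step 4: a(): price = 72 + 1 = 73

The answer is 73.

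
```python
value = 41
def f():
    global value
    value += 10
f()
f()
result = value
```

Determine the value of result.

Step 1: value = 41.
Step 2: First f(): value = 41 + 10 = 51.
Step 3: Second f(): value = 51 + 10 = 61. result = 61

The answer is 61.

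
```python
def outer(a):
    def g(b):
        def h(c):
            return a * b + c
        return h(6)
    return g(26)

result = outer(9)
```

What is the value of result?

Step 1: a = 9, b = 26, c = 6.
Step 2: h() computes a * b + c = 9 * 26 + 6 = 240.
Step 3: result = 240

The answer is 240.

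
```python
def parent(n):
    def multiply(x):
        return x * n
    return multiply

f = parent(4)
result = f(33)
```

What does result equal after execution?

Step 1: parent(4) returns multiply closure with n = 4.
Step 2: f(33) computes 33 * 4 = 132.
Step 3: result = 132

The answer is 132.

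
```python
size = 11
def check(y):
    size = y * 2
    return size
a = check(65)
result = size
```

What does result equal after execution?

Step 1: Global size = 11.
Step 2: check(65) creates local size = 65 * 2 = 130.
Step 3: Global size unchanged because no global keyword. result = 11

The answer is 11.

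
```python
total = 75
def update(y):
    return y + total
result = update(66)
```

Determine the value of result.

Step 1: total = 75 is defined globally.
Step 2: update(66) uses parameter y = 66 and looks up total from global scope = 75.
Step 3: result = 66 + 75 = 141

The answer is 141.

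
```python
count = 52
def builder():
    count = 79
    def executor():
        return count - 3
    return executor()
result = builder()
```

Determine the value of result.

Step 1: builder() shadows global count with count = 79.
Step 2: executor() finds count = 79 in enclosing scope, computes 79 - 3 = 76.
Step 3: result = 76

The answer is 76.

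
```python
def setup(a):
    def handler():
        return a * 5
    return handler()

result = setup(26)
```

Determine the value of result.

Step 1: setup(26) binds parameter a = 26.
Step 2: handler() accesses a = 26 from enclosing scope.
Step 3: result = 26 * 5 = 130

The answer is 130.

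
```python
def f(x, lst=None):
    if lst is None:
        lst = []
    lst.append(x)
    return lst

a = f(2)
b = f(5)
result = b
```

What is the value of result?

Step 1: None default with guard creates a NEW list each call.
Step 2: a = [2] (fresh list). b = [5] (another fresh list).
Step 3: result = [5] (this is the fix for mutable default)

The answer is [5].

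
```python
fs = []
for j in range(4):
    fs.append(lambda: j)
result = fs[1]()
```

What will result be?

Step 1: The loop creates 4 lambdas, all referencing the same variable j.
Step 2: After the loop, j = 3 (final value).
Step 3: fs[1]() looks up j at call time and finds 3. This is the late binding gotcha. result = 3

The answer is 3.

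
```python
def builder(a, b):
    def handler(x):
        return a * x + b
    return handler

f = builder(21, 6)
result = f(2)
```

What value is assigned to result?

Step 1: builder(21, 6) captures a = 21, b = 6.
Step 2: f(2) computes 21 * 2 + 6 = 48.
Step 3: result = 48

The answer is 48.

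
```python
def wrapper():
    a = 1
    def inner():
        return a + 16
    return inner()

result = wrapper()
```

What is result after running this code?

Step 1: wrapper() defines a = 1.
Step 2: inner() reads a = 1 from enclosing scope, returns 1 + 16 = 17.
Step 3: result = 17

The answer is 17.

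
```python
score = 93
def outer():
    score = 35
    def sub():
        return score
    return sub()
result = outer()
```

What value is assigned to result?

Step 1: score = 93 globally, but outer() defines score = 35 locally.
Step 2: sub() looks up score. Not in local scope, so checks enclosing scope (outer) and finds score = 35.
Step 3: result = 35

The answer is 35.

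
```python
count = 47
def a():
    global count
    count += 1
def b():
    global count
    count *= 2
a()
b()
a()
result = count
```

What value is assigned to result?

Step 1: count = 47.
Step 2: a(): count = 47 + 1 = 48.
Step 3: b(): count = 48 * 2 = 96.
Step 4: a(): count = 96 + 1 = 97

The answer is 97.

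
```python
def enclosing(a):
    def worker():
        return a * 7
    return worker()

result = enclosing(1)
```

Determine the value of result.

Step 1: enclosing(1) binds parameter a = 1.
Step 2: worker() accesses a = 1 from enclosing scope.
Step 3: result = 1 * 7 = 7

The answer is 7.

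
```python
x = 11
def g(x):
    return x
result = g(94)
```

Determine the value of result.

Step 1: Global x = 11.
Step 2: g(94) takes parameter x = 94, which shadows the global.
Step 3: result = 94

The answer is 94.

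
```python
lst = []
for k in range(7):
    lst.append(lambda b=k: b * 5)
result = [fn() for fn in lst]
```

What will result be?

Step 1: Default arg b=k captures k at each iteration.
Step 2: lst[k] has b defaulting to k, returns k * 5.
Step 3: result = [0, 5, 10, 15, 20, 25, 30]

The answer is [0, 5, 10, 15, 20, 25, 30].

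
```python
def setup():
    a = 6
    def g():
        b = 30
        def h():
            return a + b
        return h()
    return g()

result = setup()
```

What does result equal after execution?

Step 1: setup() defines a = 6. g() defines b = 30.
Step 2: h() accesses both from enclosing scopes: a = 6, b = 30.
Step 3: result = 6 + 30 = 36

The answer is 36.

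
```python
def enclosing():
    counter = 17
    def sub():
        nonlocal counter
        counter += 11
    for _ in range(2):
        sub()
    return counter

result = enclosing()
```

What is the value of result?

Step 1: counter = 17.
Step 2: sub() is called 2 times in a loop, each adding 11 via nonlocal.
Step 3: counter = 17 + 11 * 2 = 39

The answer is 39.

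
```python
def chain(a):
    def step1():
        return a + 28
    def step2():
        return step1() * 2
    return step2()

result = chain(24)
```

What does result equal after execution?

Step 1: chain(24) captures a = 24.
Step 2: step2() calls step1() which returns 24 + 28 = 52.
Step 3: step2() returns 52 * 2 = 104

The answer is 104.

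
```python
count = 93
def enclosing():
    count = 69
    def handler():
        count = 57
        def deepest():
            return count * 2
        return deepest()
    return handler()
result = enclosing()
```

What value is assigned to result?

Step 1: deepest() looks up count through LEGB: not local, finds count = 57 in enclosing handler().
Step 2: Returns 57 * 2 = 114.
Step 3: result = 114

The answer is 114.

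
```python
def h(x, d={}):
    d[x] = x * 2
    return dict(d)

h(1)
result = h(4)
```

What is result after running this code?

Step 1: Mutable default dict is shared across calls.
Step 2: First call adds 1: 2. Second call adds 4: 8.
Step 3: result = {1: 2, 4: 8}

The answer is {1: 2, 4: 8}.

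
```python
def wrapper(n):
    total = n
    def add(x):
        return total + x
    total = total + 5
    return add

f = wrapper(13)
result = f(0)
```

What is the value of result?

Step 1: wrapper(13) sets total = 13, then total = 13 + 5 = 18.
Step 2: Closures capture by reference, so add sees total = 18.
Step 3: f(0) returns 18 + 0 = 18

The answer is 18.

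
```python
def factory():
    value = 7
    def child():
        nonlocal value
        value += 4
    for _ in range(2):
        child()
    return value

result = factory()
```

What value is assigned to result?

Step 1: value = 7.
Step 2: child() is called 2 times in a loop, each adding 4 via nonlocal.
Step 3: value = 7 + 4 * 2 = 15

The answer is 15.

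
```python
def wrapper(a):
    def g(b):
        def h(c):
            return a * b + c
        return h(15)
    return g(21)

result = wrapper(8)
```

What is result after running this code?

Step 1: a = 8, b = 21, c = 15.
Step 2: h() computes a * b + c = 8 * 21 + 15 = 183.
Step 3: result = 183

The answer is 183.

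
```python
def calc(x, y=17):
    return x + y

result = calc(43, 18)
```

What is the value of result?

Step 1: calc(43, 18) overrides default y with 18.
Step 2: Returns 43 + 18 = 61.
Step 3: result = 61

The answer is 61.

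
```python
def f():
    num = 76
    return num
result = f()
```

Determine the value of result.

Step 1: f() defines num = 76 in its local scope.
Step 2: return num finds the local variable num = 76.
Step 3: result = 76

The answer is 76.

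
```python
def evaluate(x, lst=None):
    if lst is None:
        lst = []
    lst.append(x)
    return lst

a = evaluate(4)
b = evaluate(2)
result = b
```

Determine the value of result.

Step 1: None default with guard creates a NEW list each call.
Step 2: a = [4] (fresh list). b = [2] (another fresh list).
Step 3: result = [2] (this is the fix for mutable default)

The answer is [2].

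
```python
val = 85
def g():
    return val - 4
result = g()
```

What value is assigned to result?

Step 1: val = 85 is defined globally.
Step 2: g() looks up val from global scope = 85, then computes 85 - 4 = 81.
Step 3: result = 81

The answer is 81.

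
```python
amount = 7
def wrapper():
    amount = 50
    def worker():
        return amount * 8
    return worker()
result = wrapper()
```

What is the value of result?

Step 1: wrapper() shadows global amount with amount = 50.
Step 2: worker() finds amount = 50 in enclosing scope, computes 50 * 8 = 400.
Step 3: result = 400

The answer is 400.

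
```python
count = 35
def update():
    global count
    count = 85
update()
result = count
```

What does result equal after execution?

Step 1: count = 35 globally.
Step 2: update() declares global count and sets it to 85.
Step 3: After update(), global count = 85. result = 85

The answer is 85.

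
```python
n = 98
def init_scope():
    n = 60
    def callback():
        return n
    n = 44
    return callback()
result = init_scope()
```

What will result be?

Step 1: init_scope() sets n = 60, then later n = 44.
Step 2: callback() is called after n is reassigned to 44. Closures capture variables by reference, not by value.
Step 3: result = 44

The answer is 44.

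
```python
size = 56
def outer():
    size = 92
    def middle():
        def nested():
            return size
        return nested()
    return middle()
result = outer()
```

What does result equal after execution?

Step 1: outer() defines size = 92. middle() and nested() have no local size.
Step 2: nested() checks local (none), enclosing middle() (none), enclosing outer() and finds size = 92.
Step 3: result = 92

The answer is 92.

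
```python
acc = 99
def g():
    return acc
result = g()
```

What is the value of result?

Step 1: acc = 99 is defined in the global scope.
Step 2: g() looks up acc. No local acc exists, so Python checks the global scope via LEGB rule and finds acc = 99.
Step 3: result = 99

The answer is 99.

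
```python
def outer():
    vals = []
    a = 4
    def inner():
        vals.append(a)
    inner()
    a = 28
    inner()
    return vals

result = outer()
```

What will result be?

Step 1: a = 4. inner() appends current a to vals.
Step 2: First inner(): appends 4. Then a = 28.
Step 3: Second inner(): appends 28 (closure sees updated a). result = [4, 28]

The answer is [4, 28].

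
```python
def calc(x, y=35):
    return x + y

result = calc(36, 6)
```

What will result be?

Step 1: calc(36, 6) overrides default y with 6.
Step 2: Returns 36 + 6 = 42.
Step 3: result = 42

The answer is 42.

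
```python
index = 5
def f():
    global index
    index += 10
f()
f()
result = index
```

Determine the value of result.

Step 1: index = 5.
Step 2: First f(): index = 5 + 10 = 15.
Step 3: Second f(): index = 15 + 10 = 25. result = 25

The answer is 25.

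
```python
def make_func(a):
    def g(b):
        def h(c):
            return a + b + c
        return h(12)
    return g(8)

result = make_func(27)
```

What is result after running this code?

Step 1: a = 27, b = 8, c = 12 across three nested scopes.
Step 2: h() accesses all three via LEGB rule.
Step 3: result = 27 + 8 + 12 = 47

The answer is 47.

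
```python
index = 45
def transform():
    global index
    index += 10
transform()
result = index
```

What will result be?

Step 1: index = 45 globally.
Step 2: transform() modifies global index: index += 10 = 55.
Step 3: result = 55

The answer is 55.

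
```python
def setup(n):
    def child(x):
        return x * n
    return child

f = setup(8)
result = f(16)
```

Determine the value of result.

Step 1: setup(8) creates a closure capturing n = 8.
Step 2: f(16) computes 16 * 8 = 128.
Step 3: result = 128

The answer is 128.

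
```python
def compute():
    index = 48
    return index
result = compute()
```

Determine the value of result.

Step 1: compute() defines index = 48 in its local scope.
Step 2: return index finds the local variable index = 48.
Step 3: result = 48

The answer is 48.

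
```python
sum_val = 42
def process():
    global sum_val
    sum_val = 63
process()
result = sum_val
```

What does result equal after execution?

Step 1: sum_val = 42 globally.
Step 2: process() declares global sum_val and sets it to 63.
Step 3: After process(), global sum_val = 63. result = 63

The answer is 63.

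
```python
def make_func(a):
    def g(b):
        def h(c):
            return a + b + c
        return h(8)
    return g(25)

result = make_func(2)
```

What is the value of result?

Step 1: a = 2, b = 25, c = 8 across three nested scopes.
Step 2: h() accesses all three via LEGB rule.
Step 3: result = 2 + 25 + 8 = 35

The answer is 35.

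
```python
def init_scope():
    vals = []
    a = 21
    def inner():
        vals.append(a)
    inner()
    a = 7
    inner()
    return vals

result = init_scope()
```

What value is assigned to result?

Step 1: a = 21. inner() appends current a to vals.
Step 2: First inner(): appends 21. Then a = 7.
Step 3: Second inner(): appends 7 (closure sees updated a). result = [21, 7]

The answer is [21, 7].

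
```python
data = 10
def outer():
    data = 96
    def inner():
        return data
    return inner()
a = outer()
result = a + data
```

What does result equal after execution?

Step 1: outer() has local data = 96. inner() reads from enclosing.
Step 2: outer() returns 96. Global data = 10 unchanged.
Step 3: result = 96 + 10 = 106

The answer is 106.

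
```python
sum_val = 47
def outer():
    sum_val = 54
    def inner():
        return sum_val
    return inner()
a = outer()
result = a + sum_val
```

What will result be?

Step 1: outer() has local sum_val = 54. inner() reads from enclosing.
Step 2: outer() returns 54. Global sum_val = 47 unchanged.
Step 3: result = 54 + 47 = 101

The answer is 101.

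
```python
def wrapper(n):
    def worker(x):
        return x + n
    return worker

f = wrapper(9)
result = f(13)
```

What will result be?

Step 1: wrapper(9) creates a closure that captures n = 9.
Step 2: f(13) calls the closure with x = 13, returning 13 + 9 = 22.
Step 3: result = 22

The answer is 22.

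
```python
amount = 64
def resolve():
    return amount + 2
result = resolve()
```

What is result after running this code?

Step 1: amount = 64 is defined globally.
Step 2: resolve() looks up amount from global scope = 64, then computes 64 + 2 = 66.
Step 3: result = 66

The answer is 66.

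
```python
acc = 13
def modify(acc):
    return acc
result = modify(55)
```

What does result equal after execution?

Step 1: Global acc = 13.
Step 2: modify(55) takes parameter acc = 55, which shadows the global.
Step 3: result = 55

The answer is 55.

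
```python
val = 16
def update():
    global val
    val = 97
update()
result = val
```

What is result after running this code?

Step 1: val = 16 globally.
Step 2: update() declares global val and sets it to 97.
Step 3: After update(), global val = 97. result = 97

The answer is 97.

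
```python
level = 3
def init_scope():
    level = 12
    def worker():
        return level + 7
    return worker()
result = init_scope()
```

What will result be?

Step 1: init_scope() shadows global level with level = 12.
Step 2: worker() finds level = 12 in enclosing scope, computes 12 + 7 = 19.
Step 3: result = 19

The answer is 19.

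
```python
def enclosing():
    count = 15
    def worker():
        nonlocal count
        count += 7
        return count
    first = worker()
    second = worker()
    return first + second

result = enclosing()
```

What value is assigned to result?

Step 1: count starts at 15.
Step 2: First call: count = 15 + 7 = 22, returns 22.
Step 3: Second call: count = 22 + 7 = 29, returns 29.
Step 4: result = 22 + 29 = 51

The answer is 51.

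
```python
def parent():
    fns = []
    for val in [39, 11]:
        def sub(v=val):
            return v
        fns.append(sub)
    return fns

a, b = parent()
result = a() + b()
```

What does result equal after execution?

Step 1: Default argument v=val captures val at each iteration.
Step 2: a() returns 39 (captured at first iteration), b() returns 11 (captured at second).
Step 3: result = 39 + 11 = 50

The answer is 50.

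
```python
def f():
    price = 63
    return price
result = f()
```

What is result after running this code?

Step 1: f() defines price = 63 in its local scope.
Step 2: return price finds the local variable price = 63.
Step 3: result = 63

The answer is 63.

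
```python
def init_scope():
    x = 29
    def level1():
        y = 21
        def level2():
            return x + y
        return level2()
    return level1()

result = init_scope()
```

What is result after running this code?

Step 1: x = 29 in init_scope. y = 21 in level1.
Step 2: level2() reads x = 29 and y = 21 from enclosing scopes.
Step 3: result = 29 + 21 = 50

The answer is 50.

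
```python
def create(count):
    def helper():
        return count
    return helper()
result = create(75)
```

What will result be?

Step 1: create(75) binds parameter count = 75.
Step 2: helper() looks up count in enclosing scope and finds the parameter count = 75.
Step 3: result = 75

The answer is 75.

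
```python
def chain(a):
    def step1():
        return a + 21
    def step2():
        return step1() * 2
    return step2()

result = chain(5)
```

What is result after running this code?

Step 1: chain(5) captures a = 5.
Step 2: step2() calls step1() which returns 5 + 21 = 26.
Step 3: step2() returns 26 * 2 = 52

The answer is 52.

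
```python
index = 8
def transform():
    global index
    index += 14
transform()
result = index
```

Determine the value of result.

Step 1: index = 8 globally.
Step 2: transform() modifies global index: index += 14 = 22.
Step 3: result = 22

The answer is 22.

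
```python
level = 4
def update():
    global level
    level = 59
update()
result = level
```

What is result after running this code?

Step 1: level = 4 globally.
Step 2: update() declares global level and sets it to 59.
Step 3: After update(), global level = 59. result = 59

The answer is 59.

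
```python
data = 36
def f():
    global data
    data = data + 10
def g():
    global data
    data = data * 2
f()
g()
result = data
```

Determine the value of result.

Step 1: data = 36.
Step 2: f() adds 10: data = 36 + 10 = 46.
Step 3: g() doubles: data = 46 * 2 = 92.
Step 4: result = 92

The answer is 92.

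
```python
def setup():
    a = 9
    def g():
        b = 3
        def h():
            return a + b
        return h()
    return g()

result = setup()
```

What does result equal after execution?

Step 1: setup() defines a = 9. g() defines b = 3.
Step 2: h() accesses both from enclosing scopes: a = 9, b = 3.
Step 3: result = 9 + 3 = 12

The answer is 12.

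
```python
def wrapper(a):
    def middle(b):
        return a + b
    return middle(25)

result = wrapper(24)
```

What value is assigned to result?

Step 1: wrapper(24) passes a = 24.
Step 2: middle(25) has b = 25, reads a = 24 from enclosing.
Step 3: result = 24 + 25 = 49

The answer is 49.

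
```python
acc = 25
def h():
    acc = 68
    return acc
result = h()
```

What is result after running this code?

Step 1: Global acc = 25.
Step 2: h() creates local acc = 68, shadowing the global.
Step 3: Returns local acc = 68. result = 68

The answer is 68.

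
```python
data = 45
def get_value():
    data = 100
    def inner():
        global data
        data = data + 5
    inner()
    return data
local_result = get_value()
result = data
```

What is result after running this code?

Step 1: Global data = 45. get_value() creates local data = 100.
Step 2: inner() declares global data and adds 5: global data = 45 + 5 = 50.
Step 3: get_value() returns its local data = 100 (unaffected by inner).
Step 4: result = global data = 50

The answer is 50.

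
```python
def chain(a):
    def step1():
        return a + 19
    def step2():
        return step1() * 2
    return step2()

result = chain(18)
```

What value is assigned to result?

Step 1: chain(18) captures a = 18.
Step 2: step2() calls step1() which returns 18 + 19 = 37.
Step 3: step2() returns 37 * 2 = 74

The answer is 74.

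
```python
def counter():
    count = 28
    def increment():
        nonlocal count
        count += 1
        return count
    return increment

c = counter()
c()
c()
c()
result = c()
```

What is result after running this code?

Step 1: counter() creates closure with count = 28.
Step 2: Each c() call increments count via nonlocal. After 4 calls: 28 + 4 = 32.
Step 3: result = 32

The answer is 32.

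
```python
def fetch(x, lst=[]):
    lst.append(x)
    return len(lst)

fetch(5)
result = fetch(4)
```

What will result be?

Step 1: Mutable default list persists between calls.
Step 2: First call: lst = [5], len = 1. Second call: lst = [5, 4], len = 2.
Step 3: result = 2

The answer is 2.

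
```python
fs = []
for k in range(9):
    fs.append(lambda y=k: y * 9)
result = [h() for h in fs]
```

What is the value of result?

Step 1: Default arg y=k captures k at each iteration.
Step 2: fs[k] has y defaulting to k, returns k * 9.
Step 3: result = [0, 9, 18, 27, 36, 45, 54, 63, 72]

The answer is [0, 9, 18, 27, 36, 45, 54, 63, 72].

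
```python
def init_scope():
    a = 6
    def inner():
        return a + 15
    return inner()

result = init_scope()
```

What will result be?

Step 1: init_scope() defines a = 6.
Step 2: inner() reads a = 6 from enclosing scope, returns 6 + 15 = 21.
Step 3: result = 21

The answer is 21.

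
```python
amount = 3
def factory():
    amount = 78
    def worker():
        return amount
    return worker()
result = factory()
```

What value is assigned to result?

Step 1: amount = 3 globally, but factory() defines amount = 78 locally.
Step 2: worker() looks up amount. Not in local scope, so checks enclosing scope (factory) and finds amount = 78.
Step 3: result = 78

The answer is 78.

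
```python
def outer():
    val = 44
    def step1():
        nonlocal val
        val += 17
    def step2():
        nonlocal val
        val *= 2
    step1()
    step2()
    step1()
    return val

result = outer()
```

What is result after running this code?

Step 1: val = 44.
Step 2: step1(): val = 44 + 17 = 61.
Step 3: step2(): val = 61 * 2 = 122.
Step 4: step1(): val = 122 + 17 = 139. result = 139

The answer is 139.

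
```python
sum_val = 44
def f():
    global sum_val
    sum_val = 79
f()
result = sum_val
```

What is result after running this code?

Step 1: sum_val = 44 globally.
Step 2: f() declares global sum_val and sets it to 79.
Step 3: After f(), global sum_val = 79. result = 79

The answer is 79.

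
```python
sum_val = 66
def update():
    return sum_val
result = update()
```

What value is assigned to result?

Step 1: sum_val = 66 is defined in the global scope.
Step 2: update() looks up sum_val. No local sum_val exists, so Python checks the global scope via LEGB rule and finds sum_val = 66.
Step 3: result = 66

The answer is 66.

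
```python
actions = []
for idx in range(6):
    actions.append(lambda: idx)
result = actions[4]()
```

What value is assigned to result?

Step 1: The loop creates 6 lambdas, all referencing the same variable idx.
Step 2: After the loop, idx = 5 (final value).
Step 3: actions[4]() looks up idx at call time and finds 5. This is the late binding gotcha. result = 5

The answer is 5.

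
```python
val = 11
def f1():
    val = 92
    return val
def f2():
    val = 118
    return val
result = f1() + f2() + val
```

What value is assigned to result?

Step 1: Each function shadows global val with its own local.
Step 2: f1() returns 92, f2() returns 118.
Step 3: Global val = 11 is unchanged. result = 92 + 118 + 11 = 221

The answer is 221.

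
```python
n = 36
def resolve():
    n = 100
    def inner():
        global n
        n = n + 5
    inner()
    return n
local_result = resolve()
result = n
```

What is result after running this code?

Step 1: Global n = 36. resolve() creates local n = 100.
Step 2: inner() declares global n and adds 5: global n = 36 + 5 = 41.
Step 3: resolve() returns its local n = 100 (unaffected by inner).
Step 4: result = global n = 41

The answer is 41.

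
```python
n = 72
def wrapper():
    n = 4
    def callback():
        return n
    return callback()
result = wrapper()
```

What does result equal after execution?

Step 1: n = 72 globally, but wrapper() defines n = 4 locally.
Step 2: callback() looks up n. Not in local scope, so checks enclosing scope (wrapper) and finds n = 4.
Step 3: result = 4

The answer is 4.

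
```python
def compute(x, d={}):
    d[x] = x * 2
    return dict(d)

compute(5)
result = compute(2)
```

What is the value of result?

Step 1: Mutable default dict is shared across calls.
Step 2: First call adds 5: 10. Second call adds 2: 4.
Step 3: result = {5: 10, 2: 4}

The answer is {5: 10, 2: 4}.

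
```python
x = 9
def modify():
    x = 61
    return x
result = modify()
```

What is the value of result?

Step 1: Global x = 9.
Step 2: modify() creates local x = 61, shadowing the global.
Step 3: Returns local x = 61. result = 61

The answer is 61.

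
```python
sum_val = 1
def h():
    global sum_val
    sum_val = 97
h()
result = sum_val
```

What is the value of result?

Step 1: sum_val = 1 globally.
Step 2: h() declares global sum_val and sets it to 97.
Step 3: After h(), global sum_val = 97. result = 97

The answer is 97.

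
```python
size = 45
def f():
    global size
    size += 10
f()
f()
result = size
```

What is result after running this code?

Step 1: size = 45.
Step 2: First f(): size = 45 + 10 = 55.
Step 3: Second f(): size = 55 + 10 = 65. result = 65

The answer is 65.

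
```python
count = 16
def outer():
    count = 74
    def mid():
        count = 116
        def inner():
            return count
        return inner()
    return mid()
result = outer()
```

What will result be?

Step 1: Three levels of shadowing: global 16, outer 74, mid 116.
Step 2: inner() finds count = 116 in enclosing mid() scope.
Step 3: result = 116

The answer is 116.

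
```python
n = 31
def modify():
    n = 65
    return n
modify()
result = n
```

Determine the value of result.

Step 1: Global n = 31.
Step 2: modify() creates local n = 65 (shadow, not modification).
Step 3: After modify() returns, global n is unchanged. result = 31

The answer is 31.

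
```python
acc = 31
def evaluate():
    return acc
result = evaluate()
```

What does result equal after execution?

Step 1: acc = 31 is defined in the global scope.
Step 2: evaluate() looks up acc. No local acc exists, so Python checks the global scope via LEGB rule and finds acc = 31.
Step 3: result = 31

The answer is 31.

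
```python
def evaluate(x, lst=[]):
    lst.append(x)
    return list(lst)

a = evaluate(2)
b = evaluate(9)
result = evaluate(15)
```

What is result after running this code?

Step 1: Default list is shared. list() creates copies for return values.
Step 2: Internal list grows: [2] -> [2, 9] -> [2, 9, 15].
Step 3: result = [2, 9, 15]

The answer is [2, 9, 15].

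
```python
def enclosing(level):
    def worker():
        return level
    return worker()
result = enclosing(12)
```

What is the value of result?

Step 1: enclosing(12) binds parameter level = 12.
Step 2: worker() looks up level in enclosing scope and finds the parameter level = 12.
Step 3: result = 12

The answer is 12.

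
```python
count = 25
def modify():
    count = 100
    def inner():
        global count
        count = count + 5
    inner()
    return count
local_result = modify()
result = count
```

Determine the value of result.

Step 1: Global count = 25. modify() creates local count = 100.
Step 2: inner() declares global count and adds 5: global count = 25 + 5 = 30.
Step 3: modify() returns its local count = 100 (unaffected by inner).
Step 4: result = global count = 30

The answer is 30.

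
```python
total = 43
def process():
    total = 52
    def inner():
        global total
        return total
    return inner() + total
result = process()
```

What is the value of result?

Step 1: Global total = 43. process() shadows with local total = 52.
Step 2: inner() uses global keyword, so inner() returns global total = 43.
Step 3: process() returns 43 + 52 = 95

The answer is 95.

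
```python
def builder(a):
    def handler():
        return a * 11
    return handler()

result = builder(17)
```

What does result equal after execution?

Step 1: builder(17) binds parameter a = 17.
Step 2: handler() accesses a = 17 from enclosing scope.
Step 3: result = 17 * 11 = 187

The answer is 187.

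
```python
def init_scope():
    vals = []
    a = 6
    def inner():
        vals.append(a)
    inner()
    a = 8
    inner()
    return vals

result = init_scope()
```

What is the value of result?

Step 1: a = 6. inner() appends current a to vals.
Step 2: First inner(): appends 6. Then a = 8.
Step 3: Second inner(): appends 8 (closure sees updated a). result = [6, 8]

The answer is [6, 8].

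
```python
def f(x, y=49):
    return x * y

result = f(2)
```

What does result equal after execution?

Step 1: f(2) uses default y = 49.
Step 2: Returns 2 * 49 = 98.
Step 3: result = 98

The answer is 98.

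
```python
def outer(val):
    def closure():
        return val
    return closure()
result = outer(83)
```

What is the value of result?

Step 1: outer(83) binds parameter val = 83.
Step 2: closure() looks up val in enclosing scope and finds the parameter val = 83.
Step 3: result = 83

The answer is 83.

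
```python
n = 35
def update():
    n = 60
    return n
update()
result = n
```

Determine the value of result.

Step 1: Global n = 35.
Step 2: update() creates local n = 60 (shadow, not modification).
Step 3: After update() returns, global n is unchanged. result = 35

The answer is 35.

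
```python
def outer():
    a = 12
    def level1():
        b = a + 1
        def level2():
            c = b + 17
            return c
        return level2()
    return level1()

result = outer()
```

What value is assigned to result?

Step 1: a = 12. b = a + 1 = 13.
Step 2: c = b + 17 = 13 + 17 = 30.
Step 3: result = 30

The answer is 30.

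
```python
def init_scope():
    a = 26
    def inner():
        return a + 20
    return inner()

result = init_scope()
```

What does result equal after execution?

Step 1: init_scope() defines a = 26.
Step 2: inner() reads a = 26 from enclosing scope, returns 26 + 20 = 46.
Step 3: result = 46

The answer is 46.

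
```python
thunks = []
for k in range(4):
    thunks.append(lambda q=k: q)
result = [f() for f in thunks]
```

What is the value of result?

Step 1: Default arg q=k captures k at each iteration.
Step 2: Each lambda has its own default: 0, 1, ..., 3.
Step 3: result = [0, 1, 2, 3]

The answer is [0, 1, 2, 3].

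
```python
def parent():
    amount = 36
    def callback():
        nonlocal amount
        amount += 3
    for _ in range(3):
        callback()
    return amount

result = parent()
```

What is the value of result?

Step 1: amount = 36.
Step 2: callback() is called 3 times in a loop, each adding 3 via nonlocal.
Step 3: amount = 36 + 3 * 3 = 45

The answer is 45.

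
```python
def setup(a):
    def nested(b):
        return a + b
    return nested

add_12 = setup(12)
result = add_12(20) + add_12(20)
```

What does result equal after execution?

Step 1: add_12 captures a = 12.
Step 2: add_12(20) = 12 + 20 = 32, called twice.
Step 3: result = 32 + 32 = 64

The answer is 64.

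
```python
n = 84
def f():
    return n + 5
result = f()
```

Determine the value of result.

Step 1: n = 84 is defined globally.
Step 2: f() looks up n from global scope = 84, then computes 84 + 5 = 89.
Step 3: result = 89

The answer is 89.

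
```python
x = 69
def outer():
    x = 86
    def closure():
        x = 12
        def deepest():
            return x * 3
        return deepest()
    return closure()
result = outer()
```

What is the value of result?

Step 1: deepest() looks up x through LEGB: not local, finds x = 12 in enclosing closure().
Step 2: Returns 12 * 3 = 36.
Step 3: result = 36

The answer is 36.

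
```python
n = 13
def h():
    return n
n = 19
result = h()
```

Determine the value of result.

Step 1: n is first set to 13, then reassigned to 19.
Step 2: h() is called after the reassignment, so it looks up the current global n = 19.
Step 3: result = 19

The answer is 19.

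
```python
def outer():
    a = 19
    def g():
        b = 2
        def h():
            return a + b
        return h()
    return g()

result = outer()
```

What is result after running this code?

Step 1: outer() defines a = 19. g() defines b = 2.
Step 2: h() accesses both from enclosing scopes: a = 19, b = 2.
Step 3: result = 19 + 2 = 21

The answer is 21.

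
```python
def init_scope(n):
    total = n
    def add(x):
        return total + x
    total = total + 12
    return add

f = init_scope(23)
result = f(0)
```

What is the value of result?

Step 1: init_scope(23) sets total = 23, then total = 23 + 12 = 35.
Step 2: Closures capture by reference, so add sees total = 35.
Step 3: f(0) returns 35 + 0 = 35

The answer is 35.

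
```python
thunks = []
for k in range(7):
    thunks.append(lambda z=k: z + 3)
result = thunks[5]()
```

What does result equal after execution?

Step 1: Default argument z=k captures k's value at definition time.
Step 2: thunks[5] was defined when k = 5, so z defaults to 5.
Step 3: result = 5 + 3 = 8 (default arg fixes the late binding issue)

The answer is 8.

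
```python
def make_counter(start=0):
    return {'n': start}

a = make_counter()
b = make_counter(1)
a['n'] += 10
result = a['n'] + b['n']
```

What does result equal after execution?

Step 1: make_counter() returns a new dict each call (immutable default 0).
Step 2: a = {'n': 0}, b = {'n': 1}.
Step 3: a['n'] += 10 = 10. result = 10 + 1 = 11

The answer is 11.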